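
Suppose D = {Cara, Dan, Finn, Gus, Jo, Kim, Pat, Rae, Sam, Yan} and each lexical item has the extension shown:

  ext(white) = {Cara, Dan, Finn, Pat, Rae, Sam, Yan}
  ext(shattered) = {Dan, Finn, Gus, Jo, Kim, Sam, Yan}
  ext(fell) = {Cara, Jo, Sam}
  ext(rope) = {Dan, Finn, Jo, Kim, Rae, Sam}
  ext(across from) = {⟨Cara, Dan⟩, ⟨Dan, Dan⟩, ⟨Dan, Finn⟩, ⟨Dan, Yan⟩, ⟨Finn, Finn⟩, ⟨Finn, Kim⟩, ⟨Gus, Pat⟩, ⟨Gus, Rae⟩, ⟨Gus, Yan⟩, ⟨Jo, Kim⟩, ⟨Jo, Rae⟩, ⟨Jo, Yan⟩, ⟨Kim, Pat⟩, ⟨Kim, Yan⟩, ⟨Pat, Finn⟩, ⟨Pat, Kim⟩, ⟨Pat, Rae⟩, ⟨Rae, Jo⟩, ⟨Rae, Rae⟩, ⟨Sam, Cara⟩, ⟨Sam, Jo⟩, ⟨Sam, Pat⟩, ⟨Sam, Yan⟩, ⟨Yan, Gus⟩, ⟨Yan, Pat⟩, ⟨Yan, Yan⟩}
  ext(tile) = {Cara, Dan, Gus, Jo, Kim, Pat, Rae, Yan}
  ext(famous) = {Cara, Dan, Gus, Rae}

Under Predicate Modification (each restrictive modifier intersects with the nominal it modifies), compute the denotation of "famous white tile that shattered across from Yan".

⟦that shattered⟧ = ⟦shattered⟧ = {Dan, Finn, Gus, Jo, Kim, Sam, Yan}
⟦across from Yan⟧ = {x : ⟨x, Yan⟩ ∈ ⟦across from⟧} = {Dan, Gus, Jo, Kim, Sam, Yan}
⟦tile⟧ = {Cara, Dan, Gus, Jo, Kim, Pat, Rae, Yan}
… ∩ ⟦that shattered⟧ = {Cara, Dan, Gus, Jo, Kim, Pat, Rae, Yan} ∩ {Dan, Finn, Gus, Jo, Kim, Sam, Yan} = {Dan, Gus, Jo, Kim, Yan}
… ∩ ⟦across from Yan⟧ = {Dan, Gus, Jo, Kim, Yan} ∩ {Dan, Gus, Jo, Kim, Sam, Yan} = {Dan, Gus, Jo, Kim, Yan}
… ∩ ⟦famous⟧ = {Dan, Gus, Jo, Kim, Yan} ∩ {Cara, Dan, Gus, Rae} = {Dan, Gus}
… ∩ ⟦white⟧ = {Dan, Gus} ∩ {Cara, Dan, Finn, Pat, Rae, Sam, Yan} = {Dan}
So ⟦famous white tile that shattered across from Yan⟧ = {Dan}.

{Dan}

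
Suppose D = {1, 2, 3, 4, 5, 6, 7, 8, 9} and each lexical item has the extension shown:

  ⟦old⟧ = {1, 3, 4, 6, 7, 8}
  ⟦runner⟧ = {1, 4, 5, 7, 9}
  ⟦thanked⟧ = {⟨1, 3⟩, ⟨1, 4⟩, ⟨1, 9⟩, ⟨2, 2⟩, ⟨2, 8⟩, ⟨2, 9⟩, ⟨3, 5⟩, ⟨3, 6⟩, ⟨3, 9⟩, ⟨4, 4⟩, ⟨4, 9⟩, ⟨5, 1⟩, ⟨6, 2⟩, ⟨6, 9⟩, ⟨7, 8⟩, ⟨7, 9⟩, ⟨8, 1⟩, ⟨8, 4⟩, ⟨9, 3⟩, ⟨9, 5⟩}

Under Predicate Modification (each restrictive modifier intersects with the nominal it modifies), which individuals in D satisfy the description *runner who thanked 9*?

⟦who thanked 9⟧ = {x : ⟨x, 9⟩ ∈ ⟦thanked⟧} = {1, 2, 3, 4, 6, 7}
⟦runner⟧ = {1, 4, 5, 7, 9}
… ∩ ⟦who thanked 9⟧ = {1, 4, 5, 7, 9} ∩ {1, 2, 3, 4, 6, 7} = {1, 4, 7}
So ⟦runner who thanked 9⟧ = {1, 4, 7}.

{1, 4, 7}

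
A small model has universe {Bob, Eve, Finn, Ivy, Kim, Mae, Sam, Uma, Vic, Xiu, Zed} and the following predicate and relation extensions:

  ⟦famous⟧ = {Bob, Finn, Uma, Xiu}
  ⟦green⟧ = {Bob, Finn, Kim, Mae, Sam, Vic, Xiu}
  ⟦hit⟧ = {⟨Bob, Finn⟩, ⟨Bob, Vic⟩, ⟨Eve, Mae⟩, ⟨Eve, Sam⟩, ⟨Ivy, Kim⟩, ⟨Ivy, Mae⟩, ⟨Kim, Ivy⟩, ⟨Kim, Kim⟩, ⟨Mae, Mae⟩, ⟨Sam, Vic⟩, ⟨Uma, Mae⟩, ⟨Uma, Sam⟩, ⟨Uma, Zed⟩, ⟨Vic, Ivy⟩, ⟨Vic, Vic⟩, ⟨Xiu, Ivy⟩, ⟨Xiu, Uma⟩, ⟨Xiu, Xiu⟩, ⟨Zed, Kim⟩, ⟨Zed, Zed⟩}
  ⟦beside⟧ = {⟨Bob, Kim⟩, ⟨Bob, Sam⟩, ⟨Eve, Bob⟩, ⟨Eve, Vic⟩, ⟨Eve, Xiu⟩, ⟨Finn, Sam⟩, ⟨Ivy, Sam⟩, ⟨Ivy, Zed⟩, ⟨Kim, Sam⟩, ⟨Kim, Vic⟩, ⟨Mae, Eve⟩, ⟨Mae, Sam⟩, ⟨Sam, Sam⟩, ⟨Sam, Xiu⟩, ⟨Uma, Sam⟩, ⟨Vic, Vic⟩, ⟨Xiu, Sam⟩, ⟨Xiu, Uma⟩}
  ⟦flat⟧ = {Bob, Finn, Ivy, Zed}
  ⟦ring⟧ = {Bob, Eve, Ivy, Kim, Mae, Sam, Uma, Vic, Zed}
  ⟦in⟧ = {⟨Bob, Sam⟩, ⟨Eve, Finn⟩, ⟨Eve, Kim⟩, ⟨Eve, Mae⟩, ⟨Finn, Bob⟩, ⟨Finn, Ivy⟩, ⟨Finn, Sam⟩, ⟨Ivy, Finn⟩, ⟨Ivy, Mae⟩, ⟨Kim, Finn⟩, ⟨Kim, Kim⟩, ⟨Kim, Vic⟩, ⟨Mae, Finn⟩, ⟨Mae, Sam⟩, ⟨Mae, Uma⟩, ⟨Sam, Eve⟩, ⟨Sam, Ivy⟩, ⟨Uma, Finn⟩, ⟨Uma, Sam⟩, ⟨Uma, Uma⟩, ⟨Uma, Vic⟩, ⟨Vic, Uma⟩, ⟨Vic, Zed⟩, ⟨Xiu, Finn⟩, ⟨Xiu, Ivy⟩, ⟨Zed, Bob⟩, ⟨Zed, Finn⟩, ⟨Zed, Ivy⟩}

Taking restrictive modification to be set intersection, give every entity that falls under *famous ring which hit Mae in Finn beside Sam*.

{Uma}

⟦which hit Mae⟧ = {x : ⟨x, Mae⟩ ∈ ⟦hit⟧} = {Eve, Ivy, Mae, Uma}
⟦in Finn⟧ = {x : ⟨x, Finn⟩ ∈ ⟦in⟧} = {Eve, Ivy, Kim, Mae, Uma, Xiu, Zed}
⟦beside Sam⟧ = {x : ⟨x, Sam⟩ ∈ ⟦beside⟧} = {Bob, Finn, Ivy, Kim, Mae, Sam, Uma, Xiu}
⟦ring⟧ = {Bob, Eve, Ivy, Kim, Mae, Sam, Uma, Vic, Zed}
… ∩ ⟦which hit Mae⟧ = {Bob, Eve, Ivy, Kim, Mae, Sam, Uma, Vic, Zed} ∩ {Eve, Ivy, Mae, Uma} = {Eve, Ivy, Mae, Uma}
… ∩ ⟦in Finn⟧ = {Eve, Ivy, Mae, Uma} ∩ {Eve, Ivy, Kim, Mae, Uma, Xiu, Zed} = {Eve, Ivy, Mae, Uma}
… ∩ ⟦beside Sam⟧ = {Eve, Ivy, Mae, Uma} ∩ {Bob, Finn, Ivy, Kim, Mae, Sam, Uma, Xiu} = {Ivy, Mae, Uma}
… ∩ ⟦famous⟧ = {Ivy, Mae, Uma} ∩ {Bob, Finn, Uma, Xiu} = {Uma}
So ⟦famous ring which hit Mae in Finn beside Sam⟧ = {Uma}.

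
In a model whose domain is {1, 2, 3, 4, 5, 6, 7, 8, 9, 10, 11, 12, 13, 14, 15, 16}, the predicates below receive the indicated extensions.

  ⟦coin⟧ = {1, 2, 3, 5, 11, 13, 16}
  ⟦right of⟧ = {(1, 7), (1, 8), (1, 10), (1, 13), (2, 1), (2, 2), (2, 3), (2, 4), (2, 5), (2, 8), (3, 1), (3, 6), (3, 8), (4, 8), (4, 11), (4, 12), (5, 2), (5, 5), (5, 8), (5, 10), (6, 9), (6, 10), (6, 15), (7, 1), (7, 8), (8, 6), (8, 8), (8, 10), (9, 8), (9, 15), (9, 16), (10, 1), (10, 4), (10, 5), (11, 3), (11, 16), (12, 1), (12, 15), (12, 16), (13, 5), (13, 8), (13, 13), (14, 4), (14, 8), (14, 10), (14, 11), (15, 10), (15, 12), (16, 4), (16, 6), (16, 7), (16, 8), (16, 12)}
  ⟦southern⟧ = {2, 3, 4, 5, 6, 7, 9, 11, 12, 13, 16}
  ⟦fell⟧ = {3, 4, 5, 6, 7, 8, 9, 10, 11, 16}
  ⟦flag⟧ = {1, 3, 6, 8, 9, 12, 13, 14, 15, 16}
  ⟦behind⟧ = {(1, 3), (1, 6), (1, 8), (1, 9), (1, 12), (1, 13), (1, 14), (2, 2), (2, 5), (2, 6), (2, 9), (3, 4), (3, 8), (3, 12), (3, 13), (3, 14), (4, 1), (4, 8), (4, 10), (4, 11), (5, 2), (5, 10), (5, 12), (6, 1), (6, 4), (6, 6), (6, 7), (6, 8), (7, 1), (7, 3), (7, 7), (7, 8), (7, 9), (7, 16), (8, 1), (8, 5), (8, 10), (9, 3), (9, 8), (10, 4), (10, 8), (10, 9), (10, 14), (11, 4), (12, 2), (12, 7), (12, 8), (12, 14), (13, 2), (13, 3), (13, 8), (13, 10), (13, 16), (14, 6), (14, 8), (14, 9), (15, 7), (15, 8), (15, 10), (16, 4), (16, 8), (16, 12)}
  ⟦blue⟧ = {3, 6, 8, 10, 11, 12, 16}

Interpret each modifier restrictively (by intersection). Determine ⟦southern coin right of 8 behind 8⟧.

⟦right of 8⟧ = {x : ⟨x, 8⟩ ∈ ⟦right of⟧} = {1, 2, 3, 4, 5, 7, 8, 9, 13, 14, 16}
⟦behind 8⟧ = {x : ⟨x, 8⟩ ∈ ⟦behind⟧} = {1, 3, 4, 6, 7, 9, 10, 12, 13, 14, 15, 16}
⟦coin⟧ = {1, 2, 3, 5, 11, 13, 16}
… ∩ ⟦right of 8⟧ = {1, 2, 3, 5, 11, 13, 16} ∩ {1, 2, 3, 4, 5, 7, 8, 9, 13, 14, 16} = {1, 2, 3, 5, 13, 16}
… ∩ ⟦behind 8⟧ = {1, 2, 3, 5, 13, 16} ∩ {1, 3, 4, 6, 7, 9, 10, 12, 13, 14, 15, 16} = {1, 3, 13, 16}
… ∩ ⟦southern⟧ = {1, 3, 13, 16} ∩ {2, 3, 4, 5, 6, 7, 9, 11, 12, 13, 16} = {3, 13, 16}
So ⟦southern coin right of 8 behind 8⟧ = {3, 13, 16}.

{3, 13, 16}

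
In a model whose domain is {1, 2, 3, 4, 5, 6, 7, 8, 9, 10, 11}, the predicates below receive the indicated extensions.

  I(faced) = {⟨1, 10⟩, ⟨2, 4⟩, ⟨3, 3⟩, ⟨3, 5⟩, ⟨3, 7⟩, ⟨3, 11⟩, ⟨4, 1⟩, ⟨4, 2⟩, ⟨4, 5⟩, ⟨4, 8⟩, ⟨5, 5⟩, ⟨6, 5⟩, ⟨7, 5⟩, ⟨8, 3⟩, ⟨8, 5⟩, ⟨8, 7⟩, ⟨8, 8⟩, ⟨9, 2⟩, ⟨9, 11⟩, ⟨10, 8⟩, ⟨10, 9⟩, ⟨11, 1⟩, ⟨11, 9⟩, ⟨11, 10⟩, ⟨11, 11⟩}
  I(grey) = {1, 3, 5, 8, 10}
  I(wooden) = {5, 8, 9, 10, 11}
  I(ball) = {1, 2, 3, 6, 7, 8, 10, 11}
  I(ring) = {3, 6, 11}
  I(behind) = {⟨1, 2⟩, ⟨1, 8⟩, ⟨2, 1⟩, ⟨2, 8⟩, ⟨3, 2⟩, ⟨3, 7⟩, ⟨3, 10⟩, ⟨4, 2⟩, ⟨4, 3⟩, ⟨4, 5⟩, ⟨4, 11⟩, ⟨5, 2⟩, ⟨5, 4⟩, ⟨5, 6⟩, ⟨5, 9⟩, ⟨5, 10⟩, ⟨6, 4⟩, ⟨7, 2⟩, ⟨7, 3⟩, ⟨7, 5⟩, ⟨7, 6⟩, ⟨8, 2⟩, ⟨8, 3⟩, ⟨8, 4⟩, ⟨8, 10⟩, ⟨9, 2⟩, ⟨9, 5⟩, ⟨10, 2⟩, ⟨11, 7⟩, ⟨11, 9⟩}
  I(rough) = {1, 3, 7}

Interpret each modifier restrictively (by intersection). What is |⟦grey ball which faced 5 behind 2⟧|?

⟦which faced 5⟧ = {x : ⟨x, 5⟩ ∈ ⟦faced⟧} = {3, 4, 5, 6, 7, 8}
⟦behind 2⟧ = {x : ⟨x, 2⟩ ∈ ⟦behind⟧} = {1, 3, 4, 5, 7, 8, 9, 10}
⟦ball⟧ = {1, 2, 3, 6, 7, 8, 10, 11}
… ∩ ⟦which faced 5⟧ = {1, 2, 3, 6, 7, 8, 10, 11} ∩ {3, 4, 5, 6, 7, 8} = {3, 6, 7, 8}
… ∩ ⟦behind 2⟧ = {3, 6, 7, 8} ∩ {1, 3, 4, 5, 7, 8, 9, 10} = {3, 7, 8}
… ∩ ⟦grey⟧ = {3, 7, 8} ∩ {1, 3, 5, 8, 10} = {3, 8}
⟦grey ball which faced 5 behind 2⟧ = {3, 8}, so the cardinality is 2.

2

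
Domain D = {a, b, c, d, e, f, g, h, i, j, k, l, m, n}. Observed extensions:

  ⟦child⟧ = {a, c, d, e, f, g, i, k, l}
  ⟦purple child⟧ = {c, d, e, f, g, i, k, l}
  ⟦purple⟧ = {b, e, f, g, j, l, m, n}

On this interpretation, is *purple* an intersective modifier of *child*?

⟦purple⟧ ∩ ⟦child⟧ = {b, e, f, g, j, l, m, n} ∩ {a, c, d, e, f, g, i, k, l} = {e, f, g, l}
Observed ⟦purple child⟧ = {c, d, e, f, g, i, k, l}.
These differ, so the modifier is not intersective in this model.

no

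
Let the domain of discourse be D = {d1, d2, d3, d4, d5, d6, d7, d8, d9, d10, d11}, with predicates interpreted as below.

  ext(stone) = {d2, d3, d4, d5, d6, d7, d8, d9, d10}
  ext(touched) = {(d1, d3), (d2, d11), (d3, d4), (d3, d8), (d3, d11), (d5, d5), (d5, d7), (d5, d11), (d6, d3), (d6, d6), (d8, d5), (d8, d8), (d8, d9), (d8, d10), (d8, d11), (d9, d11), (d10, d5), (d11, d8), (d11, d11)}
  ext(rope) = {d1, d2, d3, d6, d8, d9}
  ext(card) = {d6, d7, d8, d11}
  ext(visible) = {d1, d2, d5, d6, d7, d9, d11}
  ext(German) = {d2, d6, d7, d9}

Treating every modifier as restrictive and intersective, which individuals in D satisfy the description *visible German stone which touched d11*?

{d2, d9}

⟦which touched d11⟧ = {x : ⟨x, d11⟩ ∈ ⟦touched⟧} = {d2, d3, d5, d8, d9, d11}
⟦stone⟧ = {d2, d3, d4, d5, d6, d7, d8, d9, d10}
… ∩ ⟦which touched d11⟧ = {d2, d3, d4, d5, d6, d7, d8, d9, d10} ∩ {d2, d3, d5, d8, d9, d11} = {d2, d3, d5, d8, d9}
… ∩ ⟦visible⟧ = {d2, d3, d5, d8, d9} ∩ {d1, d2, d5, d6, d7, d9, d11} = {d2, d5, d9}
… ∩ ⟦German⟧ = {d2, d5, d9} ∩ {d2, d6, d7, d9} = {d2, d9}
So ⟦visible German stone which touched d11⟧ = {d2, d9}.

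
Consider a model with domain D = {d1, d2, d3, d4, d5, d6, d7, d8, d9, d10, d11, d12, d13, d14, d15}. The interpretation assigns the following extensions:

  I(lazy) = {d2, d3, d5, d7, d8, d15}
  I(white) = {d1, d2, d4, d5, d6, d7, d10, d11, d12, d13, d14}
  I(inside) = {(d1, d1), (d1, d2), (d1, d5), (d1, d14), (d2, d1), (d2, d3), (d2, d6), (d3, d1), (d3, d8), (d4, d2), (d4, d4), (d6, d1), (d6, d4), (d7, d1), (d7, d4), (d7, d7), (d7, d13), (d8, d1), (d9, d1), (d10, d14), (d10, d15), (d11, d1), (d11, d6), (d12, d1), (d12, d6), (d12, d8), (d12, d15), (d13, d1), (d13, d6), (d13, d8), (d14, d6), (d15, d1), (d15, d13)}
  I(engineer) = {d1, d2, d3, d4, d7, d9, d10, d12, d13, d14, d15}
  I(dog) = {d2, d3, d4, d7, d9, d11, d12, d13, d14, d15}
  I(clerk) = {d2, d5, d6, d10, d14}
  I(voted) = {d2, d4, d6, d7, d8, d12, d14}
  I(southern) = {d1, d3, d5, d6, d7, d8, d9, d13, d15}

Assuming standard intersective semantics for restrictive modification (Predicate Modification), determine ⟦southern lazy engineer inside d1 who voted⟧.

⟦inside d1⟧ = {x : ⟨x, d1⟩ ∈ ⟦inside⟧} = {d1, d2, d3, d6, d7, d8, d9, d11, d12, d13, d15}
⟦who voted⟧ = ⟦voted⟧ = {d2, d4, d6, d7, d8, d12, d14}
⟦engineer⟧ = {d1, d2, d3, d4, d7, d9, d10, d12, d13, d14, d15}
… ∩ ⟦inside d1⟧ = {d1, d2, d3, d4, d7, d9, d10, d12, d13, d14, d15} ∩ {d1, d2, d3, d6, d7, d8, d9, d11, d12, d13, d15} = {d1, d2, d3, d7, d9, d12, d13, d15}
… ∩ ⟦who voted⟧ = {d1, d2, d3, d7, d9, d12, d13, d15} ∩ {d2, d4, d6, d7, d8, d12, d14} = {d2, d7, d12}
… ∩ ⟦southern⟧ = {d2, d7, d12} ∩ {d1, d3, d5, d6, d7, d8, d9, d13, d15} = {d7}
… ∩ ⟦lazy⟧ = {d7} ∩ {d2, d3, d5, d7, d8, d15} = {d7}
So ⟦southern lazy engineer inside d1 who voted⟧ = {d7}.

{d7}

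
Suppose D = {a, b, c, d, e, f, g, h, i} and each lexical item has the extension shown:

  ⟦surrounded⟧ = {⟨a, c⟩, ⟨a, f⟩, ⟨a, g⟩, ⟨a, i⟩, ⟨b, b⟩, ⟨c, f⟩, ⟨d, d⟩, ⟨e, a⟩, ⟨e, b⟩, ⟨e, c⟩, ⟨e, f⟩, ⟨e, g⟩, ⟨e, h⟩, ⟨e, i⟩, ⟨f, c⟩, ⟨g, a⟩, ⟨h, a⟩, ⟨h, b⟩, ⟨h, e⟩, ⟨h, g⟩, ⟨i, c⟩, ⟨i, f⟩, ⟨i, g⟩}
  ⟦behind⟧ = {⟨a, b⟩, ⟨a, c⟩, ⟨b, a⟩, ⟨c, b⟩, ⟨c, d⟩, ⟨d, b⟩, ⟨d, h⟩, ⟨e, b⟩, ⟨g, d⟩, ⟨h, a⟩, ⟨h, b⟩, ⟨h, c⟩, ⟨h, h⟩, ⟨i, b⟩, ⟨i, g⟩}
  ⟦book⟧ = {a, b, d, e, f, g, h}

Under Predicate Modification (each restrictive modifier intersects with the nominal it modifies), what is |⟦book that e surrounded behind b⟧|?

⟦that e surrounded⟧ = {x : ⟨e, x⟩ ∈ ⟦surrounded⟧} = {a, b, c, f, g, h, i}
⟦behind b⟧ = {x : ⟨x, b⟩ ∈ ⟦behind⟧} = {a, c, d, e, h, i}
⟦book⟧ = {a, b, d, e, f, g, h}
… ∩ ⟦that e surrounded⟧ = {a, b, d, e, f, g, h} ∩ {a, b, c, f, g, h, i} = {a, b, f, g, h}
… ∩ ⟦behind b⟧ = {a, b, f, g, h} ∩ {a, c, d, e, h, i} = {a, h}
⟦book that e surrounded behind b⟧ = {a, h}, so the cardinality is 2.

2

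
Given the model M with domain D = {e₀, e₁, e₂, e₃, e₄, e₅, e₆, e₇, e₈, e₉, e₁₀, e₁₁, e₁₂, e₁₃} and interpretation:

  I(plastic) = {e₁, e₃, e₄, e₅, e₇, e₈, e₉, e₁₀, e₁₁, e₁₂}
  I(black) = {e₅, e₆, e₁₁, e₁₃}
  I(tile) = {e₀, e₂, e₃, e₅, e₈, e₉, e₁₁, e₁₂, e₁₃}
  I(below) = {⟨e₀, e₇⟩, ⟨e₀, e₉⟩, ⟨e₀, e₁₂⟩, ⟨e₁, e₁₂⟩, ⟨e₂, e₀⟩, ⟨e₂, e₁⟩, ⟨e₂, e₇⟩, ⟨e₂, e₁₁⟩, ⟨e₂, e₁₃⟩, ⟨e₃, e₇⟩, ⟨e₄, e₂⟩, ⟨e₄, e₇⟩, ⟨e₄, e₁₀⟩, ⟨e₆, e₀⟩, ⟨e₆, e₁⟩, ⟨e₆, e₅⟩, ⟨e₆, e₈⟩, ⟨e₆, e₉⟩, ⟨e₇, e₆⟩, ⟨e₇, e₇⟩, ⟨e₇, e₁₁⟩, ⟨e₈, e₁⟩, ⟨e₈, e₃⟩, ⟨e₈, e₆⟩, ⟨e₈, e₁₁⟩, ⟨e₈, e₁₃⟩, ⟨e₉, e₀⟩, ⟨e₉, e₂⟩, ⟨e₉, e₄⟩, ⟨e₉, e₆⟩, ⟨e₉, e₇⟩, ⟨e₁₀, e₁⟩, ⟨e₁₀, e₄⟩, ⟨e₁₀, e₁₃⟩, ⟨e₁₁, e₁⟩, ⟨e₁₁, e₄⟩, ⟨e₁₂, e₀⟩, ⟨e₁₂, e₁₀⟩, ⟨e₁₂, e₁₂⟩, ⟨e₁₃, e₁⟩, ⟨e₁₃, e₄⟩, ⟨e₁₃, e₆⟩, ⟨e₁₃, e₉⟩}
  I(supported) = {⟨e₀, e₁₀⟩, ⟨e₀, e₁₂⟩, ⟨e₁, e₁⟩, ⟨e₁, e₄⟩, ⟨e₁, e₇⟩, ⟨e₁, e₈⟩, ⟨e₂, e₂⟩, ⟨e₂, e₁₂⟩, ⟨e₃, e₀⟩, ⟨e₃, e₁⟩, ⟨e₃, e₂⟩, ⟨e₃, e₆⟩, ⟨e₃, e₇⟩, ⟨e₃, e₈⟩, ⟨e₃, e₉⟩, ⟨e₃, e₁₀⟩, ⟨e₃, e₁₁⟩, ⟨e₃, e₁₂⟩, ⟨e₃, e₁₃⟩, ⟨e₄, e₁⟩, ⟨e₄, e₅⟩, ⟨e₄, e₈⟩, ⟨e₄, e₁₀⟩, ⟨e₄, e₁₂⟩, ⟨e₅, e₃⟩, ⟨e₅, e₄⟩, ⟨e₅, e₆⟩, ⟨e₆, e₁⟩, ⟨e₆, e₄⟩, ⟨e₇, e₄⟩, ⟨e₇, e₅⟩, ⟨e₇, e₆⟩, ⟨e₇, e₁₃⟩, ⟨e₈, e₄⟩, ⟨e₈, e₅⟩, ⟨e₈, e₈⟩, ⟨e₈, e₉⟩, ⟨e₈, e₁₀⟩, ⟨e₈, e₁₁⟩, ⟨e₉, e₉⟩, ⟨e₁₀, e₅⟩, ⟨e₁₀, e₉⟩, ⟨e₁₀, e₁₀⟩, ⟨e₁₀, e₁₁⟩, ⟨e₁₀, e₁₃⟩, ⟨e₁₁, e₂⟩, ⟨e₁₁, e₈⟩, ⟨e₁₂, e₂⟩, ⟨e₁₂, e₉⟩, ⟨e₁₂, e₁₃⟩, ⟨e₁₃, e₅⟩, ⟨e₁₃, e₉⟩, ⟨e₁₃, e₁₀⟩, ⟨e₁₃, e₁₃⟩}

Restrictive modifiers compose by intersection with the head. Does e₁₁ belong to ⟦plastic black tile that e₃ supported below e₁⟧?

⟦that e₃ supported⟧ = {x : ⟨e₃, x⟩ ∈ ⟦supported⟧} = {e₀, e₁, e₂, e₆, e₇, e₈, e₉, e₁₀, e₁₁, e₁₂, e₁₃}
⟦below e₁⟧ = {x : ⟨x, e₁⟩ ∈ ⟦below⟧} = {e₂, e₆, e₈, e₁₀, e₁₁, e₁₃}
⟦tile⟧ = {e₀, e₂, e₃, e₅, e₈, e₉, e₁₁, e₁₂, e₁₃}
… ∩ ⟦that e₃ supported⟧ = {e₀, e₂, e₃, e₅, e₈, e₉, e₁₁, e₁₂, e₁₃} ∩ {e₀, e₁, e₂, e₆, e₇, e₈, e₉, e₁₀, e₁₁, e₁₂, e₁₃} = {e₀, e₂, e₈, e₉, e₁₁, e₁₂, e₁₃}
… ∩ ⟦below e₁⟧ = {e₀, e₂, e₈, e₉, e₁₁, e₁₂, e₁₃} ∩ {e₂, e₆, e₈, e₁₀, e₁₁, e₁₃} = {e₂, e₈, e₁₁, e₁₃}
… ∩ ⟦plastic⟧ = {e₂, e₈, e₁₁, e₁₃} ∩ {e₁, e₃, e₄, e₅, e₇, e₈, e₉, e₁₀, e₁₁, e₁₂} = {e₈, e₁₁}
… ∩ ⟦black⟧ = {e₈, e₁₁} ∩ {e₅, e₆, e₁₁, e₁₃} = {e₁₁}
⟦plastic black tile that e₃ supported below e₁⟧ = {e₁₁}; e₁₁ ∈ this set.

yes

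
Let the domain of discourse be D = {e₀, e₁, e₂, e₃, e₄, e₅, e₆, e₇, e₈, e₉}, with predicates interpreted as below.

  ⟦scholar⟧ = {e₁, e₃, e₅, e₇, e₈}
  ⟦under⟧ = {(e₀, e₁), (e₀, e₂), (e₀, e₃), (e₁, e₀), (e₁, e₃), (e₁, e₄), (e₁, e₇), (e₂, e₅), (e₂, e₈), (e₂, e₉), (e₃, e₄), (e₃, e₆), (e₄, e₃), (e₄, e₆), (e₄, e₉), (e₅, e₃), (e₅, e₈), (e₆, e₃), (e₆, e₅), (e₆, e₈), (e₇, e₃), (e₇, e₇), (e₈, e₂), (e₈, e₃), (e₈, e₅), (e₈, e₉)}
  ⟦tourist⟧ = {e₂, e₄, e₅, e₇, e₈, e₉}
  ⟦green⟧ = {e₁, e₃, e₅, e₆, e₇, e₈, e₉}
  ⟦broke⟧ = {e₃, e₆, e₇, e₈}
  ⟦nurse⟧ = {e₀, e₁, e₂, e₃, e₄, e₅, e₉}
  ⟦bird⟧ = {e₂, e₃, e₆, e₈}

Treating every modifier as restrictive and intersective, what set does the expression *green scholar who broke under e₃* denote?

⟦who broke⟧ = ⟦broke⟧ = {e₃, e₆, e₇, e₈}
⟦under e₃⟧ = {x : ⟨x, e₃⟩ ∈ ⟦under⟧} = {e₀, e₁, e₄, e₅, e₆, e₇, e₈}
⟦scholar⟧ = {e₁, e₃, e₅, e₇, e₈}
… ∩ ⟦who broke⟧ = {e₁, e₃, e₅, e₇, e₈} ∩ {e₃, e₆, e₇, e₈} = {e₃, e₇, e₈}
… ∩ ⟦under e₃⟧ = {e₃, e₇, e₈} ∩ {e₀, e₁, e₄, e₅, e₆, e₇, e₈} = {e₇, e₈}
… ∩ ⟦green⟧ = {e₇, e₈} ∩ {e₁, e₃, e₅, e₆, e₇, e₈, e₉} = {e₇, e₈}
So ⟦green scholar who broke under e₃⟧ = {e₇, e₈}.

{e₇, e₈}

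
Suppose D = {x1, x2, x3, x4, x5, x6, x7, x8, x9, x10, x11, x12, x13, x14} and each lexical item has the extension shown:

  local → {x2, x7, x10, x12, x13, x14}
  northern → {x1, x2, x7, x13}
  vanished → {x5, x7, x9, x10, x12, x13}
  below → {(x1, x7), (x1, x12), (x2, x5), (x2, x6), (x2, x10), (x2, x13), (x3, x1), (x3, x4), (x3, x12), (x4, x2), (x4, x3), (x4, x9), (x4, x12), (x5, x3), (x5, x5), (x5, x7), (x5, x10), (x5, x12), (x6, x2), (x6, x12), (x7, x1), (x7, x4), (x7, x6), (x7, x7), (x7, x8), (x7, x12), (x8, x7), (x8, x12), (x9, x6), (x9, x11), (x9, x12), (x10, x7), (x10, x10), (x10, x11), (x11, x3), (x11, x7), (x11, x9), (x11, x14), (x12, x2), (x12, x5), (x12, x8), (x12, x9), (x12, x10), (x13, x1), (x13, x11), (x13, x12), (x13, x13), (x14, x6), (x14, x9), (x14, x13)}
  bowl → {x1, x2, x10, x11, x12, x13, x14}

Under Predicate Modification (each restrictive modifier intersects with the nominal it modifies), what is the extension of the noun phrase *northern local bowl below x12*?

⟦below x12⟧ = {x : ⟨x, x12⟩ ∈ ⟦below⟧} = {x1, x3, x4, x5, x6, x7, x8, x9, x13}
⟦bowl⟧ = {x1, x2, x10, x11, x12, x13, x14}
… ∩ ⟦below x12⟧ = {x1, x2, x10, x11, x12, x13, x14} ∩ {x1, x3, x4, x5, x6, x7, x8, x9, x13} = {x1, x13}
… ∩ ⟦northern⟧ = {x1, x13} ∩ {x1, x2, x7, x13} = {x1, x13}
… ∩ ⟦local⟧ = {x1, x13} ∩ {x2, x7, x10, x12, x13, x14} = {x13}
So ⟦northern local bowl below x12⟧ = {x13}.

{x13}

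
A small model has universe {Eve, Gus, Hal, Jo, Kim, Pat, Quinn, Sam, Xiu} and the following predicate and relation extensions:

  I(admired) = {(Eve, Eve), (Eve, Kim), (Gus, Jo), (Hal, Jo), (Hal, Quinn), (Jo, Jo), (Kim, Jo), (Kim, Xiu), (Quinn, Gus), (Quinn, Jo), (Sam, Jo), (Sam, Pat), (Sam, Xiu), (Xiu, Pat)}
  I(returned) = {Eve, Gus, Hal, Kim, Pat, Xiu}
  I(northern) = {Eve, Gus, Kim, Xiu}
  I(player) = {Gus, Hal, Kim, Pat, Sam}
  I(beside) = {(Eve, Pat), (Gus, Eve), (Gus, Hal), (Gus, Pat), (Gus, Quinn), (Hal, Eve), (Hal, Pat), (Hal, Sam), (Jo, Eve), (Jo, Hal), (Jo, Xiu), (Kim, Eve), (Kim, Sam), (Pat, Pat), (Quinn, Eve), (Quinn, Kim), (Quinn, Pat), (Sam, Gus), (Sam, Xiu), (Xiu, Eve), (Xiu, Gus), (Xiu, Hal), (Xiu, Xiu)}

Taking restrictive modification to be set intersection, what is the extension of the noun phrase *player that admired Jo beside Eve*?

{Gus, Hal, Kim}

⟦that admired Jo⟧ = {x : ⟨x, Jo⟩ ∈ ⟦admired⟧} = {Gus, Hal, Jo, Kim, Quinn, Sam}
⟦beside Eve⟧ = {x : ⟨x, Eve⟩ ∈ ⟦beside⟧} = {Gus, Hal, Jo, Kim, Quinn, Xiu}
⟦player⟧ = {Gus, Hal, Kim, Pat, Sam}
… ∩ ⟦that admired Jo⟧ = {Gus, Hal, Kim, Pat, Sam} ∩ {Gus, Hal, Jo, Kim, Quinn, Sam} = {Gus, Hal, Kim, Sam}
… ∩ ⟦beside Eve⟧ = {Gus, Hal, Kim, Sam} ∩ {Gus, Hal, Jo, Kim, Quinn, Xiu} = {Gus, Hal, Kim}
So ⟦player that admired Jo beside Eve⟧ = {Gus, Hal, Kim}.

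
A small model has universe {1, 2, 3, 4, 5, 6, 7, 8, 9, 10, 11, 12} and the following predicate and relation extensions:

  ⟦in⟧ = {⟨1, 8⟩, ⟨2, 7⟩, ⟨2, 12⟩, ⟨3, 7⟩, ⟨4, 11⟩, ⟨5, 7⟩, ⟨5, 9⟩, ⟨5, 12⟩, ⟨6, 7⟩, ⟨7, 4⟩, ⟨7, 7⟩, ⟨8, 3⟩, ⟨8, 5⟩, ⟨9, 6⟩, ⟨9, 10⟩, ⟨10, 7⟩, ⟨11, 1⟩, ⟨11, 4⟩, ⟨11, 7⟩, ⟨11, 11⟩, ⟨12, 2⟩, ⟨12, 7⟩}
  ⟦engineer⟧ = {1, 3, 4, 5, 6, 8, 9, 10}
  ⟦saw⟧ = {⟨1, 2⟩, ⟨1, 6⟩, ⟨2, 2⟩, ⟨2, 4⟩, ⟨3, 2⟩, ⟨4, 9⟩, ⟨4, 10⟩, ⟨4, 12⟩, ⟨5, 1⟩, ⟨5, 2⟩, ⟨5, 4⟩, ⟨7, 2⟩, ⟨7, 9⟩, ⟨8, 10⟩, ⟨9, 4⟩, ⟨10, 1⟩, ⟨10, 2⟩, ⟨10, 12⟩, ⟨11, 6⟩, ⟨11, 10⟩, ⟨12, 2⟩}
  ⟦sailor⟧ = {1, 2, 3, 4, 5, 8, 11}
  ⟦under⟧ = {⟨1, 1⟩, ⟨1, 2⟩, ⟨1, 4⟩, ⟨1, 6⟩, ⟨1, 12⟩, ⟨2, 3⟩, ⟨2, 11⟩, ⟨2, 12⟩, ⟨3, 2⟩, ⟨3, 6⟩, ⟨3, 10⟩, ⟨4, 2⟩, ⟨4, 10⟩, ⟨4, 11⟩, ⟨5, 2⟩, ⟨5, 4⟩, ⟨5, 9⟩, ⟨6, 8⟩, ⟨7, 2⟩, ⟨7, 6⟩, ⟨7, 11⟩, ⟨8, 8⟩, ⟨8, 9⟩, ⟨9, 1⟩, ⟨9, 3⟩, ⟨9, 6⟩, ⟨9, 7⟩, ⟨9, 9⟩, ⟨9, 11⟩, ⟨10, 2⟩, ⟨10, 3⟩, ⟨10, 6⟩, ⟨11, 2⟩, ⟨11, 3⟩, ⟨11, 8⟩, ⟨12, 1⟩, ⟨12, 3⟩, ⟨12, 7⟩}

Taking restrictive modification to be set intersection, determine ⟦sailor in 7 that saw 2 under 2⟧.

{3, 5}

⟦in 7⟧ = {x : ⟨x, 7⟩ ∈ ⟦in⟧} = {2, 3, 5, 6, 7, 10, 11, 12}
⟦that saw 2⟧ = {x : ⟨x, 2⟩ ∈ ⟦saw⟧} = {1, 2, 3, 5, 7, 10, 12}
⟦under 2⟧ = {x : ⟨x, 2⟩ ∈ ⟦under⟧} = {1, 3, 4, 5, 7, 10, 11}
⟦sailor⟧ = {1, 2, 3, 4, 5, 8, 11}
… ∩ ⟦in 7⟧ = {1, 2, 3, 4, 5, 8, 11} ∩ {2, 3, 5, 6, 7, 10, 11, 12} = {2, 3, 5, 11}
… ∩ ⟦that saw 2⟧ = {2, 3, 5, 11} ∩ {1, 2, 3, 5, 7, 10, 12} = {2, 3, 5}
… ∩ ⟦under 2⟧ = {2, 3, 5} ∩ {1, 3, 4, 5, 7, 10, 11} = {3, 5}
So ⟦sailor in 7 that saw 2 under 2⟧ = {3, 5}.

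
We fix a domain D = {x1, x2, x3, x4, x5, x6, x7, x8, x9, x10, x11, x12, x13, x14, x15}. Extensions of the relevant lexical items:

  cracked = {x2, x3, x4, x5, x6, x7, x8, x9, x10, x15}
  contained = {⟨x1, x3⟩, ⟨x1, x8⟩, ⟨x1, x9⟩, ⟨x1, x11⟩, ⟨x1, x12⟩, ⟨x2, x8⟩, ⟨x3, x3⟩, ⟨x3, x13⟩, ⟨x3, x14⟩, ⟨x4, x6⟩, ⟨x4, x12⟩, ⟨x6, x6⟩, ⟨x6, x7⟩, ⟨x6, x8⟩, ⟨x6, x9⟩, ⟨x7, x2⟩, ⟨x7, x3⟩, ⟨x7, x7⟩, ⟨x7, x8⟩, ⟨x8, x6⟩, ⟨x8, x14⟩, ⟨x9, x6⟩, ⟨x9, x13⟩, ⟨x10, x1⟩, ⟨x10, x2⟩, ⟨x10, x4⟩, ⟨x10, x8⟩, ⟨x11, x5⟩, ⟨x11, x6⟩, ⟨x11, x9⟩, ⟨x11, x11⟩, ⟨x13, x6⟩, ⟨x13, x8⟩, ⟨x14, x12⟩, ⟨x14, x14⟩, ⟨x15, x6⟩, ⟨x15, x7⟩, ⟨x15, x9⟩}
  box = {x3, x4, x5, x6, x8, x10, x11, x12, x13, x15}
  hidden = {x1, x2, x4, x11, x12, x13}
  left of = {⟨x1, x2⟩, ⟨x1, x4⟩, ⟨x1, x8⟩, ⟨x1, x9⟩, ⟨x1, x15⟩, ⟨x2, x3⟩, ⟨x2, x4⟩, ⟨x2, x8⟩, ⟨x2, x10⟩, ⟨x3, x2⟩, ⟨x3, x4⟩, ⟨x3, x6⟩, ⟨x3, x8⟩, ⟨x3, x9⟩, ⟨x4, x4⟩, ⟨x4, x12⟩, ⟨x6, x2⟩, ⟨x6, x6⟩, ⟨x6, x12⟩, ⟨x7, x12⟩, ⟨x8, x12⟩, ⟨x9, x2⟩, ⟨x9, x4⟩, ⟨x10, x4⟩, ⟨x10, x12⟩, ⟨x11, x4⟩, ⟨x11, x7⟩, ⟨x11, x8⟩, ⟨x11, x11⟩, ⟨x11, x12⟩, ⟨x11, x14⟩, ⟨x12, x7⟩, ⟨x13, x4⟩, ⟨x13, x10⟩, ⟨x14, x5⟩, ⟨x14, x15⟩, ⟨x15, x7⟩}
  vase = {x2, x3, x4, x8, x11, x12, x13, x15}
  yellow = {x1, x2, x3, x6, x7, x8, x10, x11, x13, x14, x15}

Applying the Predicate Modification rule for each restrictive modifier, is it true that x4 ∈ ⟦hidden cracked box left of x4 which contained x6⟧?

⟦left of x4⟧ = {x : ⟨x, x4⟩ ∈ ⟦left of⟧} = {x1, x2, x3, x4, x9, x10, x11, x13}
⟦which contained x6⟧ = {x : ⟨x, x6⟩ ∈ ⟦contained⟧} = {x4, x6, x8, x9, x11, x13, x15}
⟦box⟧ = {x3, x4, x5, x6, x8, x10, x11, x12, x13, x15}
… ∩ ⟦left of x4⟧ = {x3, x4, x5, x6, x8, x10, x11, x12, x13, x15} ∩ {x1, x2, x3, x4, x9, x10, x11, x13} = {x3, x4, x10, x11, x13}
… ∩ ⟦which contained x6⟧ = {x3, x4, x10, x11, x13} ∩ {x4, x6, x8, x9, x11, x13, x15} = {x4, x11, x13}
… ∩ ⟦hidden⟧ = {x4, x11, x13} ∩ {x1, x2, x4, x11, x12, x13} = {x4, x11, x13}
… ∩ ⟦cracked⟧ = {x4, x11, x13} ∩ {x2, x3, x4, x5, x6, x7, x8, x9, x10, x15} = {x4}
⟦hidden cracked box left of x4 which contained x6⟧ = {x4}; x4 ∈ this set.

yes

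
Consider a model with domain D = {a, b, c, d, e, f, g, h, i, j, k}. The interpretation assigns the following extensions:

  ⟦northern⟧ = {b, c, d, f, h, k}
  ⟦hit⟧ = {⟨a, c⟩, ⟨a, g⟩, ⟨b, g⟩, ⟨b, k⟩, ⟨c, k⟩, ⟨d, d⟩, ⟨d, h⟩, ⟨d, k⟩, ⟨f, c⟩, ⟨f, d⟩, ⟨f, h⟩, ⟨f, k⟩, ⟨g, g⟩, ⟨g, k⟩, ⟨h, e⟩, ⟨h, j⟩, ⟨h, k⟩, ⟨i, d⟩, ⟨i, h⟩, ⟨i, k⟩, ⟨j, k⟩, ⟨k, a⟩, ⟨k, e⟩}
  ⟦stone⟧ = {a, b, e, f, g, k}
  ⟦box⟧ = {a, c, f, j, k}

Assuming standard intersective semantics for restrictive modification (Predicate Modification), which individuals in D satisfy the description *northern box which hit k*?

{c, f}

⟦which hit k⟧ = {x : ⟨x, k⟩ ∈ ⟦hit⟧} = {b, c, d, f, g, h, i, j}
⟦box⟧ = {a, c, f, j, k}
… ∩ ⟦which hit k⟧ = {a, c, f, j, k} ∩ {b, c, d, f, g, h, i, j} = {c, f, j}
… ∩ ⟦northern⟧ = {c, f, j} ∩ {b, c, d, f, h, k} = {c, f}
So ⟦northern box which hit k⟧ = {c, f}.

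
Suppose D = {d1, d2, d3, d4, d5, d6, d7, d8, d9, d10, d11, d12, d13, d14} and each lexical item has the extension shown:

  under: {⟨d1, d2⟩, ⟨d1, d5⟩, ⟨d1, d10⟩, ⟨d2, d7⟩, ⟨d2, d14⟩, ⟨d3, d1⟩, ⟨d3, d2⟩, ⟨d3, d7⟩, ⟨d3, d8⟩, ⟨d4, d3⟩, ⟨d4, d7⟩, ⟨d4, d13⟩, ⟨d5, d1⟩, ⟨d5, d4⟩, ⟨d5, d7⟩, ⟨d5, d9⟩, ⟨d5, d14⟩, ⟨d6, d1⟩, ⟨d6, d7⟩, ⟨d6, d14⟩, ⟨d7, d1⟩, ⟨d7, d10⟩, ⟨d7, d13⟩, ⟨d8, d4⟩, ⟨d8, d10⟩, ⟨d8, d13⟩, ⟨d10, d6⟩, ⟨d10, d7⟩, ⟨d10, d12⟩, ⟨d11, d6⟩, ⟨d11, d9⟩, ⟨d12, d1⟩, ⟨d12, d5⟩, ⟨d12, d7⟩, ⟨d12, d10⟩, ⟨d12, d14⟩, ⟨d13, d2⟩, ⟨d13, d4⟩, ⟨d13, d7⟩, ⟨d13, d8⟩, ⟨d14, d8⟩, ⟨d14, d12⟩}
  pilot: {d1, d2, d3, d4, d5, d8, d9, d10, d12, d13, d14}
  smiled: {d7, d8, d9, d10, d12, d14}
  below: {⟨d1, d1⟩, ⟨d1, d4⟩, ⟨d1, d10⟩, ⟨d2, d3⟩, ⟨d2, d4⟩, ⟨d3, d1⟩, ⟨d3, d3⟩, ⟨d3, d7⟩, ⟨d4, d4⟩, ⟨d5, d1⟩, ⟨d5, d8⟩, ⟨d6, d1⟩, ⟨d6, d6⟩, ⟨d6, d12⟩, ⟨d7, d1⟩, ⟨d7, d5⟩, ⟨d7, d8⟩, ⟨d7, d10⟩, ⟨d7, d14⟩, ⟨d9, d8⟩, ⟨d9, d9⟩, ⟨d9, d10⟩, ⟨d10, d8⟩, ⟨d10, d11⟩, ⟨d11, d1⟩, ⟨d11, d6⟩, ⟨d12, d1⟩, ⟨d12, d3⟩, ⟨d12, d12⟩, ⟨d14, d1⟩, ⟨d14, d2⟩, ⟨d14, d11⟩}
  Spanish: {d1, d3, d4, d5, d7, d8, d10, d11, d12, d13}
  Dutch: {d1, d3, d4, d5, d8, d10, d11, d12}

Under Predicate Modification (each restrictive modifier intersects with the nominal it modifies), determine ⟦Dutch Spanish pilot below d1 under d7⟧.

{d3, d5, d12}

⟦below d1⟧ = {x : ⟨x, d1⟩ ∈ ⟦below⟧} = {d1, d3, d5, d6, d7, d11, d12, d14}
⟦under d7⟧ = {x : ⟨x, d7⟩ ∈ ⟦under⟧} = {d2, d3, d4, d5, d6, d10, d12, d13}
⟦pilot⟧ = {d1, d2, d3, d4, d5, d8, d9, d10, d12, d13, d14}
… ∩ ⟦below d1⟧ = {d1, d2, d3, d4, d5, d8, d9, d10, d12, d13, d14} ∩ {d1, d3, d5, d6, d7, d11, d12, d14} = {d1, d3, d5, d12, d14}
… ∩ ⟦under d7⟧ = {d1, d3, d5, d12, d14} ∩ {d2, d3, d4, d5, d6, d10, d12, d13} = {d3, d5, d12}
… ∩ ⟦Dutch⟧ = {d3, d5, d12} ∩ {d1, d3, d4, d5, d8, d10, d11, d12} = {d3, d5, d12}
… ∩ ⟦Spanish⟧ = {d3, d5, d12} ∩ {d1, d3, d4, d5, d7, d8, d10, d11, d12, d13} = {d3, d5, d12}
So ⟦Dutch Spanish pilot below d1 under d7⟧ = {d3, d5, d12}.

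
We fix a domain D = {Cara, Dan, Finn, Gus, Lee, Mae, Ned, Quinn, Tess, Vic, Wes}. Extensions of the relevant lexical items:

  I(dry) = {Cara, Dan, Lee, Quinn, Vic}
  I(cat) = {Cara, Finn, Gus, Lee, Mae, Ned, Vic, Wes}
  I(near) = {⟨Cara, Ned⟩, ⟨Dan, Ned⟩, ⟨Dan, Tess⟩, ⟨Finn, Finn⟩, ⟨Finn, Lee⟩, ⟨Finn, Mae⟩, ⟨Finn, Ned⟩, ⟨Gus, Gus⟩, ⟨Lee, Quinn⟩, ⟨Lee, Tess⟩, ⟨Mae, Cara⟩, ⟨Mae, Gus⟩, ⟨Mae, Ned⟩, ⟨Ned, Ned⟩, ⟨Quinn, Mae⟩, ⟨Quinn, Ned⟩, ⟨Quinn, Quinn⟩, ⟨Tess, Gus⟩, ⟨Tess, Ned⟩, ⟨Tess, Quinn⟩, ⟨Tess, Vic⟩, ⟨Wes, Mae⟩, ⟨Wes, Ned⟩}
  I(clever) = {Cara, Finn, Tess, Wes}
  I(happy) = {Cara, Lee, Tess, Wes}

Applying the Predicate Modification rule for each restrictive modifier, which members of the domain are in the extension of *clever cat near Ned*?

⟦near Ned⟧ = {x : ⟨x, Ned⟩ ∈ ⟦near⟧} = {Cara, Dan, Finn, Mae, Ned, Quinn, Tess, Wes}
⟦cat⟧ = {Cara, Finn, Gus, Lee, Mae, Ned, Vic, Wes}
… ∩ ⟦near Ned⟧ = {Cara, Finn, Gus, Lee, Mae, Ned, Vic, Wes} ∩ {Cara, Dan, Finn, Mae, Ned, Quinn, Tess, Wes} = {Cara, Finn, Mae, Ned, Wes}
… ∩ ⟦clever⟧ = {Cara, Finn, Mae, Ned, Wes} ∩ {Cara, Finn, Tess, Wes} = {Cara, Finn, Wes}
So ⟦clever cat near Ned⟧ = {Cara, Finn, Wes}.

{Cara, Finn, Wes}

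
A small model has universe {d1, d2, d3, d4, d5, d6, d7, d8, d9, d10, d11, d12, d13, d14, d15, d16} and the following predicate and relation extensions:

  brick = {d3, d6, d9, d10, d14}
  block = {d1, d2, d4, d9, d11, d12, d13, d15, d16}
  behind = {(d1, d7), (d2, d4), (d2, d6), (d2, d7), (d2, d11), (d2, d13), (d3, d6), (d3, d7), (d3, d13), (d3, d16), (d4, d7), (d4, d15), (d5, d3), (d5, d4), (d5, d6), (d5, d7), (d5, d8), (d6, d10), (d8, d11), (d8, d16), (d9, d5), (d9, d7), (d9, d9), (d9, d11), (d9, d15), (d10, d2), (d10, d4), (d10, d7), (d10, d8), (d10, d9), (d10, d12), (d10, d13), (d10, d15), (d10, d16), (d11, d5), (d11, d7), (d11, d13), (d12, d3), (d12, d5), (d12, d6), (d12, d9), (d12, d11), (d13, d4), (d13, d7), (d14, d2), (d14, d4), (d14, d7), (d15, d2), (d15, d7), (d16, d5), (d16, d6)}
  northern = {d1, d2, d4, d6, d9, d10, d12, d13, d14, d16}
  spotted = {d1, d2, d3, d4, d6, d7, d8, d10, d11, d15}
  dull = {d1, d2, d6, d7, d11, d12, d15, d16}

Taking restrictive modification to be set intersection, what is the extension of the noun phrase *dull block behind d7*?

{d1, d2, d11, d15}

⟦behind d7⟧ = {x : ⟨x, d7⟩ ∈ ⟦behind⟧} = {d1, d2, d3, d4, d5, d9, d10, d11, d13, d14, d15}
⟦block⟧ = {d1, d2, d4, d9, d11, d12, d13, d15, d16}
… ∩ ⟦behind d7⟧ = {d1, d2, d4, d9, d11, d12, d13, d15, d16} ∩ {d1, d2, d3, d4, d5, d9, d10, d11, d13, d14, d15} = {d1, d2, d4, d9, d11, d13, d15}
… ∩ ⟦dull⟧ = {d1, d2, d4, d9, d11, d13, d15} ∩ {d1, d2, d6, d7, d11, d12, d15, d16} = {d1, d2, d11, d15}
So ⟦dull block behind d7⟧ = {d1, d2, d11, d15}.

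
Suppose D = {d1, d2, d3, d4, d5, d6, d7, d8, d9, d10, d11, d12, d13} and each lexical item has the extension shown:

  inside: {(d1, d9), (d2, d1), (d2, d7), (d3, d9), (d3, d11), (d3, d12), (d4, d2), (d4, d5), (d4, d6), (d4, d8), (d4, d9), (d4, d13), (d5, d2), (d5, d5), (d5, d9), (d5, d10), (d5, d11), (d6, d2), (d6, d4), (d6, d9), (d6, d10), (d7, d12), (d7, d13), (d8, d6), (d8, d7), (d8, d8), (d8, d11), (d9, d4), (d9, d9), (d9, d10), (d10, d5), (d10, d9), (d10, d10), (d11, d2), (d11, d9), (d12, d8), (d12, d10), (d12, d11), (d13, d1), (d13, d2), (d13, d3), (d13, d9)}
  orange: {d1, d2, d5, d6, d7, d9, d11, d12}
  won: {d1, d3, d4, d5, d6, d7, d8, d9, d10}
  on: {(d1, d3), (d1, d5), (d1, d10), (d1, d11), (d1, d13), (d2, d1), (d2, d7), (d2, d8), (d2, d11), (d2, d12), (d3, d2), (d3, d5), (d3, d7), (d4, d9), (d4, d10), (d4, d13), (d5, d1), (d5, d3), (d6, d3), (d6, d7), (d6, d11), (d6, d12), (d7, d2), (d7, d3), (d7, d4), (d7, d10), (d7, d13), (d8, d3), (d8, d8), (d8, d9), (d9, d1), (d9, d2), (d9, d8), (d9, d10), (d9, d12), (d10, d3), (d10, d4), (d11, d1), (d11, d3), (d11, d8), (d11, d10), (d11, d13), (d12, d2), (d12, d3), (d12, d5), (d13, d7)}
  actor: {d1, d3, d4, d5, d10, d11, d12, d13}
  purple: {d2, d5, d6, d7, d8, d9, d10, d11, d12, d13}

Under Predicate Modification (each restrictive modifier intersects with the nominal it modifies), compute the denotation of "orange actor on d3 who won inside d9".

⟦on d3⟧ = {x : ⟨x, d3⟩ ∈ ⟦on⟧} = {d1, d5, d6, d7, d8, d10, d11, d12}
⟦who won⟧ = ⟦won⟧ = {d1, d3, d4, d5, d6, d7, d8, d9, d10}
⟦inside d9⟧ = {x : ⟨x, d9⟩ ∈ ⟦inside⟧} = {d1, d3, d4, d5, d6, d9, d10, d11, d13}
⟦actor⟧ = {d1, d3, d4, d5, d10, d11, d12, d13}
… ∩ ⟦on d3⟧ = {d1, d3, d4, d5, d10, d11, d12, d13} ∩ {d1, d5, d6, d7, d8, d10, d11, d12} = {d1, d5, d10, d11, d12}
… ∩ ⟦who won⟧ = {d1, d5, d10, d11, d12} ∩ {d1, d3, d4, d5, d6, d7, d8, d9, d10} = {d1, d5, d10}
… ∩ ⟦inside d9⟧ = {d1, d5, d10} ∩ {d1, d3, d4, d5, d6, d9, d10, d11, d13} = {d1, d5, d10}
… ∩ ⟦orange⟧ = {d1, d5, d10} ∩ {d1, d2, d5, d6, d7, d9, d11, d12} = {d1, d5}
So ⟦orange actor on d3 who won inside d9⟧ = {d1, d5}.

{d1, d5}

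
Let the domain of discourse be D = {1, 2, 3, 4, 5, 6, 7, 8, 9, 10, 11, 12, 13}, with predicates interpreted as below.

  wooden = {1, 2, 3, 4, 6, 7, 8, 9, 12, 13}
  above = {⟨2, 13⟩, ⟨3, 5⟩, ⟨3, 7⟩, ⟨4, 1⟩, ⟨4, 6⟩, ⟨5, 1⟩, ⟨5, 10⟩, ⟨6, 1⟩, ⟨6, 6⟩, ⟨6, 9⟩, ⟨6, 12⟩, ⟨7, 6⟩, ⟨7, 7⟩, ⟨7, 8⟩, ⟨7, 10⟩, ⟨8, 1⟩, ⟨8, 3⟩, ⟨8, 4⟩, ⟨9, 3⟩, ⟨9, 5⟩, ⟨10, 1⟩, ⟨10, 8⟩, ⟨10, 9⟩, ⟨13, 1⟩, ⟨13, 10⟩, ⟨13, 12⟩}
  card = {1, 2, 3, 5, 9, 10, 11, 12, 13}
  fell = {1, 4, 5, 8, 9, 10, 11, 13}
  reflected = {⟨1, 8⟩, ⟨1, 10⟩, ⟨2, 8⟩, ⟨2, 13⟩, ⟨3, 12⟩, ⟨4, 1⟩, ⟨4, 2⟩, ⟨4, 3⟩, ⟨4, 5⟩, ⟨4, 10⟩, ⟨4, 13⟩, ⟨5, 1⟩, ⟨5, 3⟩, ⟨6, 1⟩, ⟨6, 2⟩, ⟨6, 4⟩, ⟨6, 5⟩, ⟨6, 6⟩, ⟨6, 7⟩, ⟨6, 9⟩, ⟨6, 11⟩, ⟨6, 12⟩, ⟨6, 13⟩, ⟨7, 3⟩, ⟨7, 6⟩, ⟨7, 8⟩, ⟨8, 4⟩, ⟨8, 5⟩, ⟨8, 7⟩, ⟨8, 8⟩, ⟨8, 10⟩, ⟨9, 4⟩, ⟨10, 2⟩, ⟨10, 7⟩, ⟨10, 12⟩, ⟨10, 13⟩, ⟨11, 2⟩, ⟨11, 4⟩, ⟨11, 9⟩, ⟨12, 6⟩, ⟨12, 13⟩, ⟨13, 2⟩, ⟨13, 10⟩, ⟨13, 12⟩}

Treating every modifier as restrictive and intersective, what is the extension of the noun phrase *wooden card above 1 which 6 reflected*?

{13}

⟦above 1⟧ = {x : ⟨x, 1⟩ ∈ ⟦above⟧} = {4, 5, 6, 8, 10, 13}
⟦which 6 reflected⟧ = {x : ⟨6, x⟩ ∈ ⟦reflected⟧} = {1, 2, 4, 5, 6, 7, 9, 11, 12, 13}
⟦card⟧ = {1, 2, 3, 5, 9, 10, 11, 12, 13}
… ∩ ⟦above 1⟧ = {1, 2, 3, 5, 9, 10, 11, 12, 13} ∩ {4, 5, 6, 8, 10, 13} = {5, 10, 13}
… ∩ ⟦which 6 reflected⟧ = {5, 10, 13} ∩ {1, 2, 4, 5, 6, 7, 9, 11, 12, 13} = {5, 13}
… ∩ ⟦wooden⟧ = {5, 13} ∩ {1, 2, 3, 4, 6, 7, 8, 9, 12, 13} = {13}
So ⟦wooden card above 1 which 6 reflected⟧ = {13}.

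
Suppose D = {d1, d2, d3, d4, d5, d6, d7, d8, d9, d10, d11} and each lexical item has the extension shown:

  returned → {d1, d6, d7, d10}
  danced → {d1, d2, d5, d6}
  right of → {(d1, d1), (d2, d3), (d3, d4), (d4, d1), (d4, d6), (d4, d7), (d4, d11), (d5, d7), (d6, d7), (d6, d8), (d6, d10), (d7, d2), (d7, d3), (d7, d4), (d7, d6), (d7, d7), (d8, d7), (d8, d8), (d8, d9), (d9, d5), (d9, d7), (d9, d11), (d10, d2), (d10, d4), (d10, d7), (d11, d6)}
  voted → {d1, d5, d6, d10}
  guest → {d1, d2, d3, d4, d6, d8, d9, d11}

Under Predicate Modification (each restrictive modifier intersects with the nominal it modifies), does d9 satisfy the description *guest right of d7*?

⟦right of d7⟧ = {x : ⟨x, d7⟩ ∈ ⟦right of⟧} = {d4, d5, d6, d7, d8, d9, d10}
⟦guest⟧ = {d1, d2, d3, d4, d6, d8, d9, d11}
… ∩ ⟦right of d7⟧ = {d1, d2, d3, d4, d6, d8, d9, d11} ∩ {d4, d5, d6, d7, d8, d9, d10} = {d4, d6, d8, d9}
⟦guest right of d7⟧ = {d4, d6, d8, d9}; d9 ∈ this set.

yes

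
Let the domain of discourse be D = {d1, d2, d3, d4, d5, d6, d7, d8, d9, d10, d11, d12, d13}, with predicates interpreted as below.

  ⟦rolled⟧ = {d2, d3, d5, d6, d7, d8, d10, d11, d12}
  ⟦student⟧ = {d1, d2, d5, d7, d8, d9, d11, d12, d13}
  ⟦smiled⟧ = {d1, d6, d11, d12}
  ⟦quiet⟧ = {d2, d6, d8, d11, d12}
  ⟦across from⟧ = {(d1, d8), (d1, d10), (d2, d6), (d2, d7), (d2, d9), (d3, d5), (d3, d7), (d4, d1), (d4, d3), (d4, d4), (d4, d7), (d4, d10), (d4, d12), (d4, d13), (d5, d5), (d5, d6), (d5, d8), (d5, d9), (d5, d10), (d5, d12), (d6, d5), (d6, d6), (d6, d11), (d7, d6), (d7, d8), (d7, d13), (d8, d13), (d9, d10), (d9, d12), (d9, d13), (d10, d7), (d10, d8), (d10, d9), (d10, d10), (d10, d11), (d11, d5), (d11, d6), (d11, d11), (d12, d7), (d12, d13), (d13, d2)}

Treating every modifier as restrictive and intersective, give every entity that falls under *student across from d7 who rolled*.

{d2, d12}

⟦across from d7⟧ = {x : ⟨x, d7⟩ ∈ ⟦across from⟧} = {d2, d3, d4, d10, d12}
⟦who rolled⟧ = ⟦rolled⟧ = {d2, d3, d5, d6, d7, d8, d10, d11, d12}
⟦student⟧ = {d1, d2, d5, d7, d8, d9, d11, d12, d13}
… ∩ ⟦across from d7⟧ = {d1, d2, d5, d7, d8, d9, d11, d12, d13} ∩ {d2, d3, d4, d10, d12} = {d2, d12}
… ∩ ⟦who rolled⟧ = {d2, d12} ∩ {d2, d3, d5, d6, d7, d8, d10, d11, d12} = {d2, d12}
So ⟦student across from d7 who rolled⟧ = {d2, d12}.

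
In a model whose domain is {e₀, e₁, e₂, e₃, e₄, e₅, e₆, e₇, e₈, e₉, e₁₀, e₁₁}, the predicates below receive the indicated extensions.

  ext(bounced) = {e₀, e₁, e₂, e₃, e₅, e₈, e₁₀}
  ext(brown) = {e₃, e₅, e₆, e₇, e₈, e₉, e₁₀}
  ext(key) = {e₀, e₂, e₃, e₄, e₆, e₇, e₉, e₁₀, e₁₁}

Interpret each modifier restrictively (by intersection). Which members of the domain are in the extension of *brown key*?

{e₃, e₆, e₇, e₉, e₁₀}

⟦key⟧ = {e₀, e₂, e₃, e₄, e₆, e₇, e₉, e₁₀, e₁₁}
… ∩ ⟦brown⟧ = {e₀, e₂, e₃, e₄, e₆, e₇, e₉, e₁₀, e₁₁} ∩ {e₃, e₅, e₆, e₇, e₈, e₉, e₁₀} = {e₃, e₆, e₇, e₉, e₁₀}
So ⟦brown key⟧ = {e₃, e₆, e₇, e₉, e₁₀}.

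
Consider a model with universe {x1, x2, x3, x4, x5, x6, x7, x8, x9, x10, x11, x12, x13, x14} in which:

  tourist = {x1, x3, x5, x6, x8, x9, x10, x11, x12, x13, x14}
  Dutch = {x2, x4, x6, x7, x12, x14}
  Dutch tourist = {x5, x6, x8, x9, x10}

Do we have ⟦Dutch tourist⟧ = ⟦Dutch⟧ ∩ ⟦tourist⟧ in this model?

no

⟦Dutch⟧ ∩ ⟦tourist⟧ = {x2, x4, x6, x7, x12, x14} ∩ {x1, x3, x5, x6, x8, x9, x10, x11, x12, x13, x14} = {x6, x12, x14}
Observed ⟦Dutch tourist⟧ = {x5, x6, x8, x9, x10}.
These differ, so the modifier is not intersective in this model.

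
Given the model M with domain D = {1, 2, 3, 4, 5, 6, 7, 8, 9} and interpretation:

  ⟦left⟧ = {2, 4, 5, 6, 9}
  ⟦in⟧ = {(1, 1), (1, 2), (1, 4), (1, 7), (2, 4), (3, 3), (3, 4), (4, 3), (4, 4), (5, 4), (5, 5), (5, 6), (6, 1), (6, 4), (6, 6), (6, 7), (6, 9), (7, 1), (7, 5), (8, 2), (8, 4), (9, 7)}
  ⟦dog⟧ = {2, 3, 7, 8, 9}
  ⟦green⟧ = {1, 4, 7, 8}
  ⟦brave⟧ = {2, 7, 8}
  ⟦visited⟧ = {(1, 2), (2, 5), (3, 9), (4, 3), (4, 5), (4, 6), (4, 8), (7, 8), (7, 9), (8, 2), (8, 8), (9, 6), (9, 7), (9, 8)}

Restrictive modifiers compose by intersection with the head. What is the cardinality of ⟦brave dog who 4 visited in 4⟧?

⟦who 4 visited⟧ = {x : ⟨4, x⟩ ∈ ⟦visited⟧} = {3, 5, 6, 8}
⟦in 4⟧ = {x : ⟨x, 4⟩ ∈ ⟦in⟧} = {1, 2, 3, 4, 5, 6, 8}
⟦dog⟧ = {2, 3, 7, 8, 9}
… ∩ ⟦who 4 visited⟧ = {2, 3, 7, 8, 9} ∩ {3, 5, 6, 8} = {3, 8}
… ∩ ⟦in 4⟧ = {3, 8} ∩ {1, 2, 3, 4, 5, 6, 8} = {3, 8}
… ∩ ⟦brave⟧ = {3, 8} ∩ {2, 7, 8} = {8}
⟦brave dog who 4 visited in 4⟧ = {8}, so the cardinality is 1.

1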